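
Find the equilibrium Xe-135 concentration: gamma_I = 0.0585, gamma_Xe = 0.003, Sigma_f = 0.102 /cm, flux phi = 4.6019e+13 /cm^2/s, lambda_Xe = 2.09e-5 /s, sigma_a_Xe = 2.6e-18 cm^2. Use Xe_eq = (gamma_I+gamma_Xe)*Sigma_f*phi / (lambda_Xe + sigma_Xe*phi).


Xe_eq = (gamma_I + gamma_Xe) * Sigma_f * phi / (lambda_Xe + sigma_Xe * phi)
Numerator = (0.0585 + 0.003) * 0.102 * 4.6019e+13 = 2.886772e+11
Denominator = 2.09e-5 + 2.6e-18 * 4.6019e+13 = 1.405494e-04
Xe_eq = 2.886772e+11 / 1.405494e-04 = 2.0539e+15 /cm^3

2.0539e+15


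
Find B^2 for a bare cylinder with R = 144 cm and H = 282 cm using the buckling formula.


B^2 = (2.405/R)^2 + (pi/H)^2
B^2 = (2.405/144)^2 + (pi/282)^2
B^2 = 4.0304e-04 /cm^2

4.0304e-04


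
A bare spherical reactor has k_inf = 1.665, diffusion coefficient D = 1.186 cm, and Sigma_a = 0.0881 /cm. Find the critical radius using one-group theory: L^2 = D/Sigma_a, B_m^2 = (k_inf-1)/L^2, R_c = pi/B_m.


L^2 = D / Sigma_a = 1.186 / 0.0881 = 13.46198 cm^2
B_m^2 = (k_inf - 1) / L^2 = (1.665 - 1) / 13.46198 = 0.04939838 /cm^2
For a bare sphere: B_g = pi/R, so R_c = pi / sqrt(B_m^2)
R_c = pi / sqrt(0.04939838) = 14.135 cm

14.135


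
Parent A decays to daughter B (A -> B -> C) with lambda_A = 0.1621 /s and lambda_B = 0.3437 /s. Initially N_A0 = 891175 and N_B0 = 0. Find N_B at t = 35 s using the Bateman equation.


N_B(t) = lambda_A * N_A0 / (lambda_B - lambda_A) * [exp(-lambda_A*t) - exp(-lambda_B*t)]
exp(-0.1621*35) = 0.003435819; exp(-0.3437*35) = 5.965605e-06
N_B = 0.1621 * 891175 / (0.3437 - 0.1621) * (0.003435819 - 5.965605e-06)
N_B = 2728.4

2728.4


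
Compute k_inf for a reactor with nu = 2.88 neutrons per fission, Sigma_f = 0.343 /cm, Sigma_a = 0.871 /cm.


k_inf = nu * Sigma_f / Sigma_a
k_inf = 2.88 * 0.343 / 0.871
k_inf = 1.1341

1.1341


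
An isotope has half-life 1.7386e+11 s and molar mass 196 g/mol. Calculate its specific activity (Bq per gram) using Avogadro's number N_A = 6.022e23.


lambda = ln(2) / t_half = ln(2) / 1.7386e+11 = 3.986812e-12 /s
SA = lambda * N_A / M
SA = 3.986812e-12 * 6.022e23 / 196
SA = 1.2249e+10 Bq/g

1.2249e+10


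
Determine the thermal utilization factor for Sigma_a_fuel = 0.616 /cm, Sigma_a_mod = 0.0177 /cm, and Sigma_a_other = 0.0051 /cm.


f = Sigma_a_fuel / (Sigma_a_fuel + Sigma_a_mod + Sigma_a_other)
f = 0.616 / (0.616 + 0.0177 + 0.0051)
f = 0.96431

0.96431


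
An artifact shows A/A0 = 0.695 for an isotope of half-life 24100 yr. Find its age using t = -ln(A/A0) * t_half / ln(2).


lambda = ln(2) / t_half = ln(2) / 24100 = 2.876129e-05 /yr
t = -ln(A/A0) / lambda
t = -ln(0.695) / 2.876129e-05
t = 12650 yr

12650


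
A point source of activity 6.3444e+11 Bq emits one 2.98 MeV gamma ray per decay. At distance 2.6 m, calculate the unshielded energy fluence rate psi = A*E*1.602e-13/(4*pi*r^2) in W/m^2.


psi = A * E * 1.602e-13 / (4*pi*r^2)
psi = 6.3444e+11 * 2.98 * 1.602e-13 / (4*pi*2.6^2)
psi = 0.0035654 W/m^2

0.0035654


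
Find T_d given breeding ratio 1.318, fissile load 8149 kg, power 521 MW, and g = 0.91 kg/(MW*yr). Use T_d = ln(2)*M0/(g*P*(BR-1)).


Breeding gain G = BR - 1 = 1.318 - 1 = 0.318
Fissile production rate = g * P * G = 0.91 * 521 * 0.318 = 150.76698 kg/yr
T_d = ln(2) * M0 / (g * P * G)
T_d = ln(2) * 8149 / 150.76698 = 37.465 yr

37.465


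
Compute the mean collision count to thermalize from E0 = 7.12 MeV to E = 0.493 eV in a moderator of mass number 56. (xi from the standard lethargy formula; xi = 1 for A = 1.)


xi = 1 + (A-1)^2/(2A)*ln((A-1)/(A+1)) = 0.03529286 (for A = 56)
n = ln(E0/E) / xi
n = ln(7.12e6 / 0.493) / 0.03529286
n = ln(1.444219e+07) / 0.03529286 = 467.11

467.11


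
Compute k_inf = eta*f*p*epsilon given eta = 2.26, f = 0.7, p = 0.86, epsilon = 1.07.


k_inf = eta * f * p * epsilon
k_inf = 2.26 * 0.7 * 0.86 * 1.07
k_inf = 1.4558

1.4558


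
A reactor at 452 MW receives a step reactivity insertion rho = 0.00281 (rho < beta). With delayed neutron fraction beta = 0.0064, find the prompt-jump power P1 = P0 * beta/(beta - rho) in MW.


P1/P0 = beta / (beta - rho)
P1/P0 = 0.0064 / (0.0064 - 0.00281) = 1.782730
P1 = 452 * 1.782730 = 805.79 MW

805.79


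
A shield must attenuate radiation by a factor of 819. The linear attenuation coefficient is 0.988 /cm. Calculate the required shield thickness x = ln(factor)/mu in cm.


x = ln(factor) / mu
x = ln(819) / 0.988
x = 6.7896 cm

6.7896


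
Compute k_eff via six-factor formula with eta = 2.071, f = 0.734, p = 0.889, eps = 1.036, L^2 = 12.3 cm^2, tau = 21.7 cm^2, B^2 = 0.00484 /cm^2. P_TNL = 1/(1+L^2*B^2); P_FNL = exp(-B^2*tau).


k_inf = eta*f*p*eps = 2.071*0.734*0.889*1.036 = 1.400031
P_TNL = 1/(1 + L^2*B^2) = 1/(1 + 12.3*0.00484) = 0.9438129
P_FNL = exp(-B^2*tau) = exp(-0.00484*21.7) = 0.9002993
k_eff = k_inf * P_TNL * P_FNL = 1.400031 * 0.9438129 * 0.9002993
k_eff = 1.1896

1.1896


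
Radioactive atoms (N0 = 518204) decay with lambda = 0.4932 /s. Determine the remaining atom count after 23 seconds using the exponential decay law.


N = N0 * exp(-lambda * t)
N = 518204 * exp(-0.4932 * 23)
N = 6.1382

6.1382


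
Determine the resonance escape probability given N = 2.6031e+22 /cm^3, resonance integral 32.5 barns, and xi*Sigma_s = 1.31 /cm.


p = exp(-N * I * 1e-24 / (xi*Sigma_s))
p = exp(-2.6031e+22 * 32.5 * 1e-24 / 1.31)
p = 0.52424

0.52424


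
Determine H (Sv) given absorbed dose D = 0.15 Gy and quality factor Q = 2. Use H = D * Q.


H = D * Q
H = 0.15 * 2
H = 0.30000 Sv

0.30000


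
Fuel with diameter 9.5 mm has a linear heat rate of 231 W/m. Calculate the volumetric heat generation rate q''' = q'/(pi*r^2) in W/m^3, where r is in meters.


r = D / 2 / 1000 = 9.5 / 2 / 1000 = 0.00475 m
q''' = q' / (pi * r^2)
q''' = 231 / (pi * 0.00475^2)
q''' = 3.2589e+06 W/m^3

3.2589e+06


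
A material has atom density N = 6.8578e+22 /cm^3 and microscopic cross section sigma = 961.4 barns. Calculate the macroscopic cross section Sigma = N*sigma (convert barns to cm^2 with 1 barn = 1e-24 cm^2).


Sigma = N * sigma_barns * 1e-24
Sigma = 6.8578e+22 * 961.4 * 1e-24
Sigma = 65.931 /cm

65.931


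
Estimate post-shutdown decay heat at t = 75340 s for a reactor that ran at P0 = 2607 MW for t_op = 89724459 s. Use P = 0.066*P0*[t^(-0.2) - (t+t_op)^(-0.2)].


P/P0 = 0.066 * [t^(-0.2) - (t + t_op)^(-0.2)]
P/P0 = 0.066 * [75340^(-0.2) - (75340 + 89724459)^(-0.2)]
P/P0 = 0.066 * [0.1058266 - 0.02566522] = 0.005290651
P = 2607 * 0.005290651 = 13.793 MW

13.793


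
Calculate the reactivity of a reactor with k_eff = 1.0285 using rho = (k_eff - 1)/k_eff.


rho = (k_eff - 1) / k_eff
rho = (1.0285 - 1) / 1.0285
rho = 0.027710

0.027710


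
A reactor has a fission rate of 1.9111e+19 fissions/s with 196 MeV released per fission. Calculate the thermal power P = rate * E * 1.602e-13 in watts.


P = fission_rate * E_MeV * 1.602e-13
P = 1.9111e+19 * 196 * 1.602e-13
P = 6.0007e+08 W

6.0007e+08


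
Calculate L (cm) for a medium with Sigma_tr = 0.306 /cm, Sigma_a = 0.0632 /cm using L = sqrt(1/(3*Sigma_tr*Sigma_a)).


D = 1 / (3 * Sigma_tr) = 1 / (3 * 0.306) = 1.089325 cm
L = sqrt(D / Sigma_a)
L = sqrt(1.089325 / 0.0632)
L = 4.1516 cm

4.1516


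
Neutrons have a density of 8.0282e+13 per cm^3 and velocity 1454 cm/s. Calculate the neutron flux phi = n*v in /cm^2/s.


phi = n * v
phi = 8.0282e+13 * 1454
phi = 1.1673e+17 /cm^2/s

1.1673e+17


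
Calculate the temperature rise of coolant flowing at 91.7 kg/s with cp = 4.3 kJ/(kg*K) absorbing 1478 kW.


dT = Q / (m_dot * cp)
dT = 1478 / (91.7 * 4.3)
dT = 3.7483 C

3.7483


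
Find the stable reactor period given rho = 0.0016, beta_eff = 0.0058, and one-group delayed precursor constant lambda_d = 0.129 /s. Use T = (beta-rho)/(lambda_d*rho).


T = (beta - rho) / (lambda_d * rho)
T = (0.0058 - 0.0016) / (0.129 * 0.0016)
T = 20.349 s

20.349


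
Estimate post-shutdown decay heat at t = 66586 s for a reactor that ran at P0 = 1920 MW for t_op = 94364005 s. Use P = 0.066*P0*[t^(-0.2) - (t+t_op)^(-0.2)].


P/P0 = 0.066 * [t^(-0.2) - (t + t_op)^(-0.2)]
P/P0 = 0.066 * [66586^(-0.2) - (66586 + 94364005)^(-0.2)]
P/P0 = 0.066 * [0.1084734 - 0.02540841] = 0.005482289
P = 1920 * 0.005482289 = 10.526 MW

10.526


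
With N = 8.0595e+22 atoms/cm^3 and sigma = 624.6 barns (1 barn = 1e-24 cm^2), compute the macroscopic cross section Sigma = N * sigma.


Sigma = N * sigma_barns * 1e-24
Sigma = 8.0595e+22 * 624.6 * 1e-24
Sigma = 50.340 /cm

50.340


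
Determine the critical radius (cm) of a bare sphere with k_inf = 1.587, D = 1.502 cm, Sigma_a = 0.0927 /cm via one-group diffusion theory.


L^2 = D / Sigma_a = 1.502 / 0.0927 = 16.20280 cm^2
B_m^2 = (k_inf - 1) / L^2 = (1.587 - 1) / 16.20280 = 0.03622831 /cm^2
For a bare sphere: B_g = pi/R, so R_c = pi / sqrt(B_m^2)
R_c = pi / sqrt(0.03622831) = 16.505 cm

16.505


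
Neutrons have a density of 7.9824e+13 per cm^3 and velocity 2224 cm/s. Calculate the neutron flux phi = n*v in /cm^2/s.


phi = n * v
phi = 7.9824e+13 * 2224
phi = 1.7753e+17 /cm^2/s

1.7753e+17


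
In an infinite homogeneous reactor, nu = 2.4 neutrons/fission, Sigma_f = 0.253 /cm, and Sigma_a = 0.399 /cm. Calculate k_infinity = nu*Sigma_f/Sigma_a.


k_inf = nu * Sigma_f / Sigma_a
k_inf = 2.4 * 0.253 / 0.399
k_inf = 1.5218

1.5218


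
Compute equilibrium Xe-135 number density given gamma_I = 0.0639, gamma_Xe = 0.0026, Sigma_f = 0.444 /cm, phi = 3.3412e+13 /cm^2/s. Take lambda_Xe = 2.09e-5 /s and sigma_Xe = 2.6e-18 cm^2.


Xe_eq = (gamma_I + gamma_Xe) * Sigma_f * phi / (lambda_Xe + sigma_Xe * phi)
Numerator = (0.0639 + 0.0026) * 0.444 * 3.3412e+13 = 9.865227e+11
Denominator = 2.09e-5 + 2.6e-18 * 3.3412e+13 = 1.077712e-04
Xe_eq = 9.865227e+11 / 1.077712e-04 = 9.1539e+15 /cm^3

9.1539e+15


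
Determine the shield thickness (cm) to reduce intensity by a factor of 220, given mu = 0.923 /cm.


x = ln(factor) / mu
x = ln(220) / 0.923
x = 5.8436 cm

5.8436


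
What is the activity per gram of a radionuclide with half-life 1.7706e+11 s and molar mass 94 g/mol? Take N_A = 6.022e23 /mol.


lambda = ln(2) / t_half = ln(2) / 1.7706e+11 = 3.914759e-12 /s
SA = lambda * N_A / M
SA = 3.914759e-12 * 6.022e23 / 94
SA = 2.5079e+10 Bq/g

2.5079e+10


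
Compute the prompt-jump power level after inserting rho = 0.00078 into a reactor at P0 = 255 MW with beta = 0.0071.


P1/P0 = beta / (beta - rho)
P1/P0 = 0.0071 / (0.0071 - 0.00078) = 1.123418
P1 = 255 * 1.123418 = 286.47 MW

286.47


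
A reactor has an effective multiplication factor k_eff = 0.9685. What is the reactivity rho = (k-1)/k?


rho = (k_eff - 1) / k_eff
rho = (0.9685 - 1) / 0.9685
rho = -0.032525

-0.032525


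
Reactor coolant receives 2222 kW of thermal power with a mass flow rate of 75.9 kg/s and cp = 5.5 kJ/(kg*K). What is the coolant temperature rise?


dT = Q / (m_dot * cp)
dT = 2222 / (75.9 * 5.5)
dT = 5.3228 C

5.3228


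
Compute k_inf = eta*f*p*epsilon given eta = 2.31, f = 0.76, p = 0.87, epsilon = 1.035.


k_inf = eta * f * p * epsilon
k_inf = 2.31 * 0.76 * 0.87 * 1.035
k_inf = 1.5808

1.5808


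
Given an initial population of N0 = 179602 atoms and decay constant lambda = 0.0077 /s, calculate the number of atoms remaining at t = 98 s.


N = N0 * exp(-lambda * t)
N = 179602 * exp(-0.0077 * 98)
N = 84449

84449


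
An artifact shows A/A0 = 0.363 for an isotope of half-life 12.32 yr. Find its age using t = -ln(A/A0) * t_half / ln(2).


lambda = ln(2) / t_half = ln(2) / 12.32 = 0.05626195 /yr
t = -ln(A/A0) / lambda
t = -ln(0.363) / 0.05626195
t = 18.011 yr

18.011


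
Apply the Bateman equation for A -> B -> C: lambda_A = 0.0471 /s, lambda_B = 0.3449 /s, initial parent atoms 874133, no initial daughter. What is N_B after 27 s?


N_B(t) = lambda_A * N_A0 / (lambda_B - lambda_A) * [exp(-lambda_A*t) - exp(-lambda_B*t)]
exp(-0.0471*27) = 0.2803546; exp(-0.3449*27) = 9.030660e-05
N_B = 0.0471 * 874133 / (0.3449 - 0.0471) * (0.2803546 - 9.030660e-05)
N_B = 38747

38747


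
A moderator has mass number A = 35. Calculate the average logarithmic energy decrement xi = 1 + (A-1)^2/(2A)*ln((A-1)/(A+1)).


xi = 1 + (A-1)^2/(2A) * ln((A-1)/(A+1))
xi = 1 + (35-1)^2/(2*35) * ln((35-1)/(35 +1))
xi = 0.056070

0.056070


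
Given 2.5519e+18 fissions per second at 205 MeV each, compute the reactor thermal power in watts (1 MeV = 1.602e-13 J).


P = fission_rate * E_MeV * 1.602e-13
P = 2.5519e+18 * 205 * 1.602e-13
P = 8.3807e+07 W

8.3807e+07


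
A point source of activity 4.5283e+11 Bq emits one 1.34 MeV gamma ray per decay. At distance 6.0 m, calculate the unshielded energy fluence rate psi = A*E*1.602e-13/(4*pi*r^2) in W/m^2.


psi = A * E * 1.602e-13 / (4*pi*r^2)
psi = 4.5283e+11 * 1.34 * 1.602e-13 / (4*pi*6.0^2)
psi = 2.1488e-04 W/m^2

2.1488e-04


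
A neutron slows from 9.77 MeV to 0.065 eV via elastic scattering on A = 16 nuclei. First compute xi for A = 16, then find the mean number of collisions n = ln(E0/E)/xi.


xi = 1 + (A-1)^2/(2A)*ln((A-1)/(A+1)) = 0.1199467 (for A = 16)
n = ln(E0/E) / xi
n = ln(9.77e6 / 0.065) / 0.1199467
n = ln(1.503077e+08) / 0.1199467 = 156.97

156.97


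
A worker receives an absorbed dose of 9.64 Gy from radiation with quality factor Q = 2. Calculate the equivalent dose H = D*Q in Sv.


H = D * Q
H = 9.64 * 2
H = 19.280 Sv

19.280


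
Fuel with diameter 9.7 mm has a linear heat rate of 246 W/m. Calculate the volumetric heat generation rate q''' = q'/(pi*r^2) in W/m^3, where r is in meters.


r = D / 2 / 1000 = 9.7 / 2 / 1000 = 0.00485 m
q''' = q' / (pi * r^2)
q''' = 246 / (pi * 0.00485^2)
q''' = 3.3289e+06 W/m^3

3.3289e+06


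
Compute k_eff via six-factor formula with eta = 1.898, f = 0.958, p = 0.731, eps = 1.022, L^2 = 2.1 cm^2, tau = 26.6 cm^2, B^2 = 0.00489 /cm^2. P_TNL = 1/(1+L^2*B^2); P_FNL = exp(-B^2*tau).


k_inf = eta*f*p*eps = 1.898*0.958*0.731*1.022 = 1.358407
P_TNL = 1/(1 + L^2*B^2) = 1/(1 + 2.1*0.00489) = 0.9898354
P_FNL = exp(-B^2*tau) = exp(-0.00489*26.6) = 0.8780305
k_eff = k_inf * P_TNL * P_FNL = 1.358407 * 0.9898354 * 0.8780305
k_eff = 1.1806

1.1806


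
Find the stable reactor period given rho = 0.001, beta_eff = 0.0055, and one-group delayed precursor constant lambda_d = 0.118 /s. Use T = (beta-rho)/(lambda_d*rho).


T = (beta - rho) / (lambda_d * rho)
T = (0.0055 - 0.001) / (0.118 * 0.001)
T = 38.136 s

38.136


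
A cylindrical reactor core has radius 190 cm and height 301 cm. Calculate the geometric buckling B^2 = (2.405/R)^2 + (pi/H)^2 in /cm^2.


B^2 = (2.405/R)^2 + (pi/H)^2
B^2 = (2.405/190)^2 + (pi/301)^2
B^2 = 2.6916e-04 /cm^2

2.6916e-04


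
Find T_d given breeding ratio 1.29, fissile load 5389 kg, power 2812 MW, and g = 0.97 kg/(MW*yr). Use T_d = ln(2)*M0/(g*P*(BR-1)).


Breeding gain G = BR - 1 = 1.29 - 1 = 0.29
Fissile production rate = g * P * G = 0.97 * 2812 * 0.29 = 791.0156 kg/yr
T_d = ln(2) * M0 / (g * P * G)
T_d = ln(2) * 5389 / 791.0156 = 4.7222 yr

4.7222


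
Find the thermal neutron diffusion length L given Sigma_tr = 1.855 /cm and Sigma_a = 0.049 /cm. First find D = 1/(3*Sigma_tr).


D = 1 / (3 * Sigma_tr) = 1 / (3 * 1.855) = 0.1796945 cm
L = sqrt(D / Sigma_a)
L = sqrt(0.1796945 / 0.049)
L = 1.9150 cm

1.9150


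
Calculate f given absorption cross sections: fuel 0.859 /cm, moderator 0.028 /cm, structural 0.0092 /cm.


f = Sigma_a_fuel / (Sigma_a_fuel + Sigma_a_mod + Sigma_a_other)
f = 0.859 / (0.859 + 0.028 + 0.0092)
f = 0.95849

0.95849


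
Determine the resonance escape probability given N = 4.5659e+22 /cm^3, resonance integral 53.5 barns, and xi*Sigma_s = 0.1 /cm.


p = exp(-N * I * 1e-24 / (xi*Sigma_s))
p = exp(-4.5659e+22 * 53.5 * 1e-24 / 0.1)
p = 2.4617e-11

2.4617e-11


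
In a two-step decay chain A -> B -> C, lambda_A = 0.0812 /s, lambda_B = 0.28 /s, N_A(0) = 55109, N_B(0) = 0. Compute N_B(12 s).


N_B(t) = lambda_A * N_A0 / (lambda_B - lambda_A) * [exp(-lambda_A*t) - exp(-lambda_B*t)]
exp(-0.0812*12) = 0.3774187; exp(-0.28*12) = 0.03473526
N_B = 0.0812 * 55109 / (0.28 - 0.0812) * (0.3774187 - 0.03473526)
N_B = 7713.6

7713.6


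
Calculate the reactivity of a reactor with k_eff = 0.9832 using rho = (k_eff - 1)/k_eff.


rho = (k_eff - 1) / k_eff
rho = (0.9832 - 1) / 0.9832
rho = -0.017087

-0.017087


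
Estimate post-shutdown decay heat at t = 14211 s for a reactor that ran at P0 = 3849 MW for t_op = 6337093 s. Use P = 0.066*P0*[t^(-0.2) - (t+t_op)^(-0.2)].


P/P0 = 0.066 * [t^(-0.2) - (t + t_op)^(-0.2)]
P/P0 = 0.066 * [14211^(-0.2) - (14211 + 6337093)^(-0.2)]
P/P0 = 0.066 * [0.1477322 - 0.04359407] = 0.006873117
P = 3849 * 0.006873117 = 26.455 MW

26.455


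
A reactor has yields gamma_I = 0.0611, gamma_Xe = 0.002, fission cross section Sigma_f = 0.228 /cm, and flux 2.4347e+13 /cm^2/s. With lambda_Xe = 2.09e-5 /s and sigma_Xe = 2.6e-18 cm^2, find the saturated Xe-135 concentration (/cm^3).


Xe_eq = (gamma_I + gamma_Xe) * Sigma_f * phi / (lambda_Xe + sigma_Xe * phi)
Numerator = (0.0611 + 0.002) * 0.228 * 2.4347e+13 = 3.502754e+11
Denominator = 2.09e-5 + 2.6e-18 * 2.4347e+13 = 8.420220e-05
Xe_eq = 3.502754e+11 / 8.420220e-05 = 4.1599e+15 /cm^3

4.1599e+15


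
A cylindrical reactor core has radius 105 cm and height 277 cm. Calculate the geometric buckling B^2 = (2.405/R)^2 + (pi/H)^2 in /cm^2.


B^2 = (2.405/R)^2 + (pi/H)^2
B^2 = (2.405/105)^2 + (pi/277)^2
B^2 = 6.5326e-04 /cm^2

6.5326e-04


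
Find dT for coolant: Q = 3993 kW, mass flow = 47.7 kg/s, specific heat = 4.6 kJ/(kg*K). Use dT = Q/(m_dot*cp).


dT = Q / (m_dot * cp)
dT = 3993 / (47.7 * 4.6)
dT = 18.198 C

18.198


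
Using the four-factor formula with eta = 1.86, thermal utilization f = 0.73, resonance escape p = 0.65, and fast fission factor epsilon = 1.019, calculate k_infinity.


k_inf = eta * f * p * epsilon
k_inf = 1.86 * 0.73 * 0.65 * 1.019
k_inf = 0.89934

0.89934


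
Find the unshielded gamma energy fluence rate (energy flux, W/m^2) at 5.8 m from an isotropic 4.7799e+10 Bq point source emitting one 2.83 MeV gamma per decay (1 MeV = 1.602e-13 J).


psi = A * E * 1.602e-13 / (4*pi*r^2)
psi = 4.7799e+10 * 2.83 * 1.602e-13 / (4*pi*5.8^2)
psi = 5.1263e-05 W/m^2

5.1263e-05


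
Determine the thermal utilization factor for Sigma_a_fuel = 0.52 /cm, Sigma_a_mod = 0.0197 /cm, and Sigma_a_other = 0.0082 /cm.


f = Sigma_a_fuel / (Sigma_a_fuel + Sigma_a_mod + Sigma_a_other)
f = 0.52 / (0.52 + 0.0197 + 0.0082)
f = 0.94908

0.94908


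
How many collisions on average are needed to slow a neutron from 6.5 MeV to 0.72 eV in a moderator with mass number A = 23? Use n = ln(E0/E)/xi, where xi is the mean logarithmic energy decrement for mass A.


xi = 1 + (A-1)^2/(2A)*ln((A-1)/(A+1)) = 0.08448899 (for A = 23)
n = ln(E0/E) / xi
n = ln(6.5e6 / 0.72) / 0.08448899
n = ln(9.027778e+06) / 0.08448899 = 189.56

189.56


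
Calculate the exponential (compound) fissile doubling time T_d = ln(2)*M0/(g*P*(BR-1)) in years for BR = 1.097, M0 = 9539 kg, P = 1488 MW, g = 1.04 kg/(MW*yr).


Breeding gain G = BR - 1 = 1.097 - 1 = 0.097
Fissile production rate = g * P * G = 1.04 * 1488 * 0.097 = 150.10944 kg/yr
T_d = ln(2) * M0 / (g * P * G)
T_d = ln(2) * 9539 / 150.10944 = 44.047 yr

44.047


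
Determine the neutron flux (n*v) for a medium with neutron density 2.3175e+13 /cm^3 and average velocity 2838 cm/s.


phi = n * v
phi = 2.3175e+13 * 2838
phi = 6.5771e+16 /cm^2/s

6.5771e+16


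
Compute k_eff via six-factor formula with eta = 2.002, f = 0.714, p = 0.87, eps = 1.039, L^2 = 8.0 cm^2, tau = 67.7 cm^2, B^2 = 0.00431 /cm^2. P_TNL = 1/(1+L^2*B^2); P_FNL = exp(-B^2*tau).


k_inf = eta*f*p*eps = 2.002*0.714*0.87*1.039 = 1.292103
P_TNL = 1/(1 + L^2*B^2) = 1/(1 + 8.0*0.00431) = 0.9666692
P_FNL = exp(-B^2*tau) = exp(-0.00431*67.7) = 0.7469276
k_eff = k_inf * P_TNL * P_FNL = 1.292103 * 0.9666692 * 0.7469276
k_eff = 0.93294

0.93294


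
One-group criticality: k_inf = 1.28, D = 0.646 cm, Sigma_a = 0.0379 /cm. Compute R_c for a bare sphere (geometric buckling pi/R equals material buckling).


L^2 = D / Sigma_a = 0.646 / 0.0379 = 17.04485 cm^2
B_m^2 = (k_inf - 1) / L^2 = (1.28 - 1) / 17.04485 = 0.01642725 /cm^2
For a bare sphere: B_g = pi/R, so R_c = pi / sqrt(B_m^2)
R_c = pi / sqrt(0.01642725) = 24.511 cm

24.511


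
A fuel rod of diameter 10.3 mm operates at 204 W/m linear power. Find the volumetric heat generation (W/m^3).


r = D / 2 / 1000 = 10.3 / 2 / 1000 = 0.00515 m
q''' = q' / (pi * r^2)
q''' = 204 / (pi * 0.00515^2)
q''' = 2.4483e+06 W/m^3

2.4483e+06


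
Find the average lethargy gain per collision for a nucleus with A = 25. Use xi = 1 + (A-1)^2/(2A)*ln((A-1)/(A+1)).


xi = 1 + (A-1)^2/(2A) * ln((A-1)/(A+1))
xi = 1 + (25-1)^2/(2*25) * ln((25-1)/(25 +1))
xi = 0.077908

0.077908


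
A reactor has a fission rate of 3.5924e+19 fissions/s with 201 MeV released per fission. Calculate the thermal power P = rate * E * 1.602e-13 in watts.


P = fission_rate * E_MeV * 1.602e-13
P = 3.5924e+19 * 201 * 1.602e-13
P = 1.1568e+09 W

1.1568e+09


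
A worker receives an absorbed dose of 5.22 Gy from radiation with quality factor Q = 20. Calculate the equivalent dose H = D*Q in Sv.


H = D * Q
H = 5.22 * 20
H = 104.40 Sv

104.40


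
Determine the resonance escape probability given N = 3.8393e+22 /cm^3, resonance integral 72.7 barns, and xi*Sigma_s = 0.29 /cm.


p = exp(-N * I * 1e-24 / (xi*Sigma_s))
p = exp(-3.8393e+22 * 72.7 * 1e-24 / 0.29)
p = 6.6074e-05

6.6074e-05


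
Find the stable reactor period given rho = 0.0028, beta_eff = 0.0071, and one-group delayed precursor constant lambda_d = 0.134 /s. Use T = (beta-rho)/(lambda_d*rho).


T = (beta - rho) / (lambda_d * rho)
T = (0.0071 - 0.0028) / (0.134 * 0.0028)
T = 11.461 s

11.461


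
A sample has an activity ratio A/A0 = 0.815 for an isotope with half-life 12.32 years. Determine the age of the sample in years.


lambda = ln(2) / t_half = ln(2) / 12.32 = 0.05626195 /yr
t = -ln(A/A0) / lambda
t = -ln(0.815) / 0.05626195
t = 3.6360 yr

3.6360


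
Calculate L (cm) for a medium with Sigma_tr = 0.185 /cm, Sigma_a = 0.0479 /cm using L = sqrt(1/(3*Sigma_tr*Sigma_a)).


D = 1 / (3 * Sigma_tr) = 1 / (3 * 0.185) = 1.801802 cm
L = sqrt(D / Sigma_a)
L = sqrt(1.801802 / 0.0479)
L = 6.1332 cm

6.1332


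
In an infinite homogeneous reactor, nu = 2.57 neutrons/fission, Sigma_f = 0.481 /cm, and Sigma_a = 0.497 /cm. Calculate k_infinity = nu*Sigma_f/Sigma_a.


k_inf = nu * Sigma_f / Sigma_a
k_inf = 2.57 * 0.481 / 0.497
k_inf = 2.4873

2.4873


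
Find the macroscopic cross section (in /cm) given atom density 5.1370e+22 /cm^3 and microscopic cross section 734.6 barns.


Sigma = N * sigma_barns * 1e-24
Sigma = 5.1370e+22 * 734.6 * 1e-24
Sigma = 37.736 /cm

37.736


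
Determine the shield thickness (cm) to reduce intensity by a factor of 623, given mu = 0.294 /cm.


x = ln(factor) / mu
x = ln(623) / 0.294
x = 21.886 cm

21.886


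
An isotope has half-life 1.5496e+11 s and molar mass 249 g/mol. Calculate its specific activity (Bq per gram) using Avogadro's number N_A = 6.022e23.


lambda = ln(2) / t_half = ln(2) / 1.5496e+11 = 4.473072e-12 /s
SA = lambda * N_A / M
SA = 4.473072e-12 * 6.022e23 / 249
SA = 1.0818e+10 Bq/g

1.0818e+10


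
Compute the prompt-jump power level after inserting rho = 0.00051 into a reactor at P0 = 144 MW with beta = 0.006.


P1/P0 = beta / (beta - rho)
P1/P0 = 0.006 / (0.006 - 0.00051) = 1.092896
P1 = 144 * 1.092896 = 157.38 MW

157.38


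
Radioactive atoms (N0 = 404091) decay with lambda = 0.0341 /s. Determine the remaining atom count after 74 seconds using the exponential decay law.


N = N0 * exp(-lambda * t)
N = 404091 * exp(-0.0341 * 74)
N = 32403

32403


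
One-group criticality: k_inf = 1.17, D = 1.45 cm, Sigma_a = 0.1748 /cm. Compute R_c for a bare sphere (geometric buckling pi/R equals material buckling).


L^2 = D / Sigma_a = 1.45 / 0.1748 = 8.295195 cm^2
B_m^2 = (k_inf - 1) / L^2 = (1.17 - 1) / 8.295195 = 0.02049379 /cm^2
For a bare sphere: B_g = pi/R, so R_c = pi / sqrt(B_m^2)
R_c = pi / sqrt(0.02049379) = 21.945 cm

21.945


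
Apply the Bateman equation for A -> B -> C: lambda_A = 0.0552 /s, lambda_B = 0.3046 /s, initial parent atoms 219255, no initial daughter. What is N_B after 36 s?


N_B(t) = lambda_A * N_A0 / (lambda_B - lambda_A) * [exp(-lambda_A*t) - exp(-lambda_B*t)]
exp(-0.0552*36) = 0.1370787; exp(-0.3046*36) = 1.728624e-05
N_B = 0.0552 * 219255 / (0.3046 - 0.0552) * (0.1370787 - 1.728624e-05)
N_B = 6651.3

6651.3


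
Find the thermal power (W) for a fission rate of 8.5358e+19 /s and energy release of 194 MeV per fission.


P = fission_rate * E_MeV * 1.602e-13
P = 8.5358e+19 * 194 * 1.602e-13
P = 2.6528e+09 W

2.6528e+09


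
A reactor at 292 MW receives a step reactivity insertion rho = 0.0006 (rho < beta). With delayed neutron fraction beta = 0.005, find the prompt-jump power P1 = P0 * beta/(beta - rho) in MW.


P1/P0 = beta / (beta - rho)
P1/P0 = 0.005 / (0.005 - 0.0006) = 1.136364
P1 = 292 * 1.136364 = 331.82 MW

331.82


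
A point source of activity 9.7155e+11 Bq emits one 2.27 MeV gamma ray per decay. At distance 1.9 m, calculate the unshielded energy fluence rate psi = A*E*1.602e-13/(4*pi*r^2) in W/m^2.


psi = A * E * 1.602e-13 / (4*pi*r^2)
psi = 9.7155e+11 * 2.27 * 1.602e-13 / (4*pi*1.9^2)
psi = 0.0077882 W/m^2

0.0077882


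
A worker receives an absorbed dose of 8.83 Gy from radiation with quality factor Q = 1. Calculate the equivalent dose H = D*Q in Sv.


H = D * Q
H = 8.83 * 1
H = 8.8300 Sv

8.8300


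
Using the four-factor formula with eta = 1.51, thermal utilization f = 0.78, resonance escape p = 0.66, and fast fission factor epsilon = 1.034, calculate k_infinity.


k_inf = eta * f * p * epsilon
k_inf = 1.51 * 0.78 * 0.66 * 1.034
k_inf = 0.80378

0.80378


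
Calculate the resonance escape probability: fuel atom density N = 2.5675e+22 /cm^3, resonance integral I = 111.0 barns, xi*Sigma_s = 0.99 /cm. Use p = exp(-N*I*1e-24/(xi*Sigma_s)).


p = exp(-N * I * 1e-24 / (xi*Sigma_s))
p = exp(-2.5675e+22 * 111.0 * 1e-24 / 0.99)
p = 0.056207

0.056207


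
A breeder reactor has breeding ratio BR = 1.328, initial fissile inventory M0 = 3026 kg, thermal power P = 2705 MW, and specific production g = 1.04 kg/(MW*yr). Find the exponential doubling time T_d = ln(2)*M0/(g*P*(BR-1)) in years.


Breeding gain G = BR - 1 = 1.328 - 1 = 0.328
Fissile production rate = g * P * G = 1.04 * 2705 * 0.328 = 922.7296 kg/yr
T_d = ln(2) * M0 / (g * P * G)
T_d = ln(2) * 3026 / 922.7296 = 2.2731 yr

2.2731


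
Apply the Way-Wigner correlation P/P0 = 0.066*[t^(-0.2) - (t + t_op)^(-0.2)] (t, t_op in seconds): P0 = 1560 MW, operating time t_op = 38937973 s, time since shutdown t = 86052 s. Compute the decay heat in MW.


P/P0 = 0.066 * [t^(-0.2) - (t + t_op)^(-0.2)]
P/P0 = 0.066 * [86052^(-0.2) - (86052 + 38937973)^(-0.2)]
P/P0 = 0.066 * [0.1030500 - 0.03032031] = 0.004800160
P = 1560 * 0.004800160 = 7.4882 MW

7.4882


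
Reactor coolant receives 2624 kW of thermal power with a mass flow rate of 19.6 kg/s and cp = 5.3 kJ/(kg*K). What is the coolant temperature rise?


dT = Q / (m_dot * cp)
dT = 2624 / (19.6 * 5.3)
dT = 25.260 C

25.260


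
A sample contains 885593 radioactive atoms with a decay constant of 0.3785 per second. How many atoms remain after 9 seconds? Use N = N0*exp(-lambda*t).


N = N0 * exp(-lambda * t)
N = 885593 * exp(-0.3785 * 9)
N = 29364

29364


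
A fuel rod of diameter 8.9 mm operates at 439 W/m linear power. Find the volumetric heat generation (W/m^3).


r = D / 2 / 1000 = 8.9 / 2 / 1000 = 0.00445 m
q''' = q' / (pi * r^2)
q''' = 439 / (pi * 0.00445^2)
q''' = 7.0566e+06 W/m^3

7.0566e+06


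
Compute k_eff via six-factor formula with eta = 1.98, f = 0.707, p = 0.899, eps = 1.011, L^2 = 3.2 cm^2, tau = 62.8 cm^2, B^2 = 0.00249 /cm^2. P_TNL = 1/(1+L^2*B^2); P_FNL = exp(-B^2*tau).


k_inf = eta*f*p*eps = 1.98*0.707*0.899*1.011 = 1.272317
P_TNL = 1/(1 + L^2*B^2) = 1/(1 + 3.2*0.00249) = 0.9920950
P_FNL = exp(-B^2*tau) = exp(-0.00249*62.8) = 0.8552410
k_eff = k_inf * P_TNL * P_FNL = 1.272317 * 0.9920950 * 0.8552410
k_eff = 1.0795

1.0795


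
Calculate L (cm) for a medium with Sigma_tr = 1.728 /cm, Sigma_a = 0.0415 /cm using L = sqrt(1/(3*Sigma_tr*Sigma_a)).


D = 1 / (3 * Sigma_tr) = 1 / (3 * 1.728) = 0.1929012 cm
L = sqrt(D / Sigma_a)
L = sqrt(0.1929012 / 0.0415)
L = 2.1560 cm

2.1560


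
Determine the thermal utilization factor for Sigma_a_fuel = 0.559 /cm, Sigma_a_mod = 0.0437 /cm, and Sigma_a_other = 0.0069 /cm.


f = Sigma_a_fuel / (Sigma_a_fuel + Sigma_a_mod + Sigma_a_other)
f = 0.559 / (0.559 + 0.0437 + 0.0069)
f = 0.91699

0.91699


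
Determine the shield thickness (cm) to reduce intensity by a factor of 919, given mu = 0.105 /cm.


x = ln(factor) / mu
x = ln(919) / 0.105
x = 64.984 cm

64.984


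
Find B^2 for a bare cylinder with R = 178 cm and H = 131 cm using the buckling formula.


B^2 = (2.405/R)^2 + (pi/H)^2
B^2 = (2.405/178)^2 + (pi/131)^2
B^2 = 7.5767e-04 /cm^2

7.5767e-04


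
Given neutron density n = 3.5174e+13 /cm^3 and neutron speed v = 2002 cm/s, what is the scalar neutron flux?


phi = n * v
phi = 3.5174e+13 * 2002
phi = 7.0418e+16 /cm^2/s

7.0418e+16


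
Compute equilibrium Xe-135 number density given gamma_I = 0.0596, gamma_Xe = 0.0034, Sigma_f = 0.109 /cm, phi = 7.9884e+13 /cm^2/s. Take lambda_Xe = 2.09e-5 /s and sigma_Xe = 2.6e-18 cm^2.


Xe_eq = (gamma_I + gamma_Xe) * Sigma_f * phi / (lambda_Xe + sigma_Xe * phi)
Numerator = (0.0596 + 0.0034) * 0.109 * 7.9884e+13 = 5.485634e+11
Denominator = 2.09e-5 + 2.6e-18 * 7.9884e+13 = 2.285984e-04
Xe_eq = 5.485634e+11 / 2.285984e-04 = 2.3997e+15 /cm^3

2.3997e+15


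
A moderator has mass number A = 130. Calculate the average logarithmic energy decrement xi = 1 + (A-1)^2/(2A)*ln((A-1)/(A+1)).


xi = 1 + (A-1)^2/(2A) * ln((A-1)/(A+1))
xi = 1 + (130-1)^2/(2*130) * ln((130-1)/(130 +1))
xi = 0.015306

0.015306


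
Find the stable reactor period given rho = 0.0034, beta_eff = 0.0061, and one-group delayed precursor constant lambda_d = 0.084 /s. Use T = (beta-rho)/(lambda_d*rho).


T = (beta - rho) / (lambda_d * rho)
T = (0.0061 - 0.0034) / (0.084 * 0.0034)
T = 9.4538 s

9.4538


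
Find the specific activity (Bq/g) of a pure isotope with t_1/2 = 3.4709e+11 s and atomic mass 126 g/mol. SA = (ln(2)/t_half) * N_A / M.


lambda = ln(2) / t_half = ln(2) / 3.4709e+11 = 1.997024e-12 /s
SA = lambda * N_A / M
SA = 1.997024e-12 * 6.022e23 / 126
SA = 9.5445e+09 Bq/g

9.5445e+09


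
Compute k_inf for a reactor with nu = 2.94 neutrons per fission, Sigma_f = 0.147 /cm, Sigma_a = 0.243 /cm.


k_inf = nu * Sigma_f / Sigma_a
k_inf = 2.94 * 0.147 / 0.243
k_inf = 1.7785

1.7785


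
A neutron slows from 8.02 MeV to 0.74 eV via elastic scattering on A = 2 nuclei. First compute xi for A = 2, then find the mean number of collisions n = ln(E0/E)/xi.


xi = 1 + (A-1)^2/(2A)*ln((A-1)/(A+1)) = 0.7253469 (for A = 2)
n = ln(E0/E) / xi
n = ln(8.02e6 / 0.74) / 0.7253469
n = ln(1.083784e+07) / 0.7253469 = 22.332

22.332


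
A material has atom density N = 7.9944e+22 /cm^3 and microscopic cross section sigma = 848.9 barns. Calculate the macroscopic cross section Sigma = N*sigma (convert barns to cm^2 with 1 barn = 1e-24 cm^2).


Sigma = N * sigma_barns * 1e-24
Sigma = 7.9944e+22 * 848.9 * 1e-24
Sigma = 67.864 /cm

67.864


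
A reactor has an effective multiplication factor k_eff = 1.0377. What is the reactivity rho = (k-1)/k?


rho = (k_eff - 1) / k_eff
rho = (1.0377 - 1) / 1.0377
rho = 0.036330

0.036330


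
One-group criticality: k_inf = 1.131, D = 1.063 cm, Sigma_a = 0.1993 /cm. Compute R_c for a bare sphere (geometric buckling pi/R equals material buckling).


L^2 = D / Sigma_a = 1.063 / 0.1993 = 5.333668 cm^2
B_m^2 = (k_inf - 1) / L^2 = (1.131 - 1) / 5.333668 = 0.02456096 /cm^2
For a bare sphere: B_g = pi/R, so R_c = pi / sqrt(B_m^2)
R_c = pi / sqrt(0.02456096) = 20.046 cm

20.046


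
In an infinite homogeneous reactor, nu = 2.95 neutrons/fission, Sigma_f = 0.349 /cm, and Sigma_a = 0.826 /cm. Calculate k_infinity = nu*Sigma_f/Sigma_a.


k_inf = nu * Sigma_f / Sigma_a
k_inf = 2.95 * 0.349 / 0.826
k_inf = 1.2464

1.2464


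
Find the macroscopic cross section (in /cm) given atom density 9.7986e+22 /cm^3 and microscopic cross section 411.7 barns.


Sigma = N * sigma_barns * 1e-24
Sigma = 9.7986e+22 * 411.7 * 1e-24
Sigma = 40.341 /cm

40.341


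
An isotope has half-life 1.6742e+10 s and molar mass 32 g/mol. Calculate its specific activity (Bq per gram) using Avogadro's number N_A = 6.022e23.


lambda = ln(2) / t_half = ln(2) / 1.6742e+10 = 4.140170e-11 /s
SA = lambda * N_A / M
SA = 4.140170e-11 * 6.022e23 / 32
SA = 7.7913e+11 Bq/g

7.7913e+11


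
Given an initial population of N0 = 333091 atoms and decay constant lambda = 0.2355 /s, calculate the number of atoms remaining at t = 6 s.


N = N0 * exp(-lambda * t)
N = 333091 * exp(-0.2355 * 6)
N = 81078

81078


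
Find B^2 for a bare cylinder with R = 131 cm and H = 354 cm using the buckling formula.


B^2 = (2.405/R)^2 + (pi/H)^2
B^2 = (2.405/131)^2 + (pi/354)^2
B^2 = 4.1580e-04 /cm^2

4.1580e-04


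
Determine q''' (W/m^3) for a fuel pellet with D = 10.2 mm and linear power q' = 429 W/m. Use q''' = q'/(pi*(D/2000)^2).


r = D / 2 / 1000 = 10.2 / 2 / 1000 = 0.0051 m
q''' = q' / (pi * r^2)
q''' = 429 / (pi * 0.0051^2)
q''' = 5.2501e+06 W/m^3

5.2501e+06


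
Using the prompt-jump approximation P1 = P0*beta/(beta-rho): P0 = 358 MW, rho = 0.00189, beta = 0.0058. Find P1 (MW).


P1/P0 = beta / (beta - rho)
P1/P0 = 0.0058 / (0.0058 - 0.00189) = 1.483376
P1 = 358 * 1.483376 = 531.05 MW

531.05


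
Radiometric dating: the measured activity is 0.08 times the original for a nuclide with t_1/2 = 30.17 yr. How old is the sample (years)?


lambda = ln(2) / t_half = ln(2) / 30.17 = 0.02297472 /yr
t = -ln(A/A0) / lambda
t = -ln(0.08) / 0.02297472
t = 109.94 yr

109.94


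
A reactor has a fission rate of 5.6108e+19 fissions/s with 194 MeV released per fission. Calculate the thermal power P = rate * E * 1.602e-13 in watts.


P = fission_rate * E_MeV * 1.602e-13
P = 5.6108e+19 * 194 * 1.602e-13
P = 1.7438e+09 W

1.7438e+09


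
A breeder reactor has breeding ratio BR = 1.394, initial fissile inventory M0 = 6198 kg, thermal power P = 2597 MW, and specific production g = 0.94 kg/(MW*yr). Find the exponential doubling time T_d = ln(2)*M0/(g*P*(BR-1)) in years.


Breeding gain G = BR - 1 = 1.394 - 1 = 0.394
Fissile production rate = g * P * G = 0.94 * 2597 * 0.394 = 961.82492 kg/yr
T_d = ln(2) * M0 / (g * P * G)
T_d = ln(2) * 6198 / 961.82492 = 4.4666 yr

4.4666


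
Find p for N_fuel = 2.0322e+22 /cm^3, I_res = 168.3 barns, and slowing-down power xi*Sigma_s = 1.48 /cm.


p = exp(-N * I * 1e-24 / (xi*Sigma_s))
p = exp(-2.0322e+22 * 168.3 * 1e-24 / 1.48)
p = 0.099168

0.099168


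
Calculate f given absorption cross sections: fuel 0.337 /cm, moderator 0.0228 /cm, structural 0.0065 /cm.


f = Sigma_a_fuel / (Sigma_a_fuel + Sigma_a_mod + Sigma_a_other)
f = 0.337 / (0.337 + 0.0228 + 0.0065)
f = 0.92001

0.92001


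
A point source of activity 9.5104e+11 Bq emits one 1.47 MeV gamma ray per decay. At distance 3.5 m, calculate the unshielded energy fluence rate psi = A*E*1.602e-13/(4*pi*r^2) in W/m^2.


psi = A * E * 1.602e-13 / (4*pi*r^2)
psi = 9.5104e+11 * 1.47 * 1.602e-13 / (4*pi*3.5^2)
psi = 0.0014549 W/m^2

0.0014549


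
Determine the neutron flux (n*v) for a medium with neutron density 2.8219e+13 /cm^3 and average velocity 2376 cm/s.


phi = n * v
phi = 2.8219e+13 * 2376
phi = 6.7048e+16 /cm^2/s

6.7048e+16


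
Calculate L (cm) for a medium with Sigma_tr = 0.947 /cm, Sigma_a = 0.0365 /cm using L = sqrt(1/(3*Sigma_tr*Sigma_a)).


D = 1 / (3 * Sigma_tr) = 1 / (3 * 0.947) = 0.3519887 cm
L = sqrt(D / Sigma_a)
L = sqrt(0.3519887 / 0.0365)
L = 3.1054 cm

3.1054


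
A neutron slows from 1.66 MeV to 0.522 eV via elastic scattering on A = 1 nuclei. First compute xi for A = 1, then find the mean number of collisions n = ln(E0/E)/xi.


xi = 1 + (A-1)^2/(2A)*ln((A-1)/(A+1)) = 1 (for A = 1)
n = ln(E0/E) / xi
n = ln(1.66e6 / 0.522) / 1
n = ln(3.180077e+06) / 1 = 14.972

14.972


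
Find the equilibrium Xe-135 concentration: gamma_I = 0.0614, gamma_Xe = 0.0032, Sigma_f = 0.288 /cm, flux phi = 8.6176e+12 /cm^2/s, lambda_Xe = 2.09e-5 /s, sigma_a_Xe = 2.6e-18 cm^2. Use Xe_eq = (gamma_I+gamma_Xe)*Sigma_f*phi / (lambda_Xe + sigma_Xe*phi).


Xe_eq = (gamma_I + gamma_Xe) * Sigma_f * phi / (lambda_Xe + sigma_Xe * phi)
Numerator = (0.0614 + 0.0032) * 0.288 * 8.6176e+12 = 1.603287e+11
Denominator = 2.09e-5 + 2.6e-18 * 8.6176e+12 = 4.330576e-05
Xe_eq = 1.603287e+11 / 4.330576e-05 = 3.7022e+15 /cm^3

3.7022e+15


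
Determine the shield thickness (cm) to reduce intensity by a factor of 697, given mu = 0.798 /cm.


x = ln(factor) / mu
x = ln(697) / 0.798
x = 8.2040 cm

8.2040


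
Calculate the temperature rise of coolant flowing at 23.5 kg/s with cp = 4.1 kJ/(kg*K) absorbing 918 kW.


dT = Q / (m_dot * cp)
dT = 918 / (23.5 * 4.1)
dT = 9.5278 C

9.5278


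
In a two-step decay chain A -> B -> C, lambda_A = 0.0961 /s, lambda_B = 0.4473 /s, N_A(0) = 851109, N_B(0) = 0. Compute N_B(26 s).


N_B(t) = lambda_A * N_A0 / (lambda_B - lambda_A) * [exp(-lambda_A*t) - exp(-lambda_B*t)]
exp(-0.0961*26) = 0.08220000; exp(-0.4473*26) = 8.896968e-06
N_B = 0.0961 * 851109 / (0.4473 - 0.0961) * (0.08220000 - 8.896968e-06)
N_B = 19142

19142


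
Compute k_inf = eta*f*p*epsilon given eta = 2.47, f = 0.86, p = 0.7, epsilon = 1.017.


k_inf = eta * f * p * epsilon
k_inf = 2.47 * 0.86 * 0.7 * 1.017
k_inf = 1.5122

1.5122


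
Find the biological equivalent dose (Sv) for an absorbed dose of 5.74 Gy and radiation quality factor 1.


H = D * Q
H = 5.74 * 1
H = 5.7400 Sv

5.7400


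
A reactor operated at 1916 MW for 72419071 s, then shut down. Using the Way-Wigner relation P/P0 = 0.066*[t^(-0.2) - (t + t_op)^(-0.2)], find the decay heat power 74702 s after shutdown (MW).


P/P0 = 0.066 * [t^(-0.2) - (t + t_op)^(-0.2)]
P/P0 = 0.066 * [74702^(-0.2) - (74702 + 72419071)^(-0.2)]
P/P0 = 0.066 * [0.1060068 - 0.02678797] = 0.005228443
P = 1916 * 0.005228443 = 10.018 MW

10.018


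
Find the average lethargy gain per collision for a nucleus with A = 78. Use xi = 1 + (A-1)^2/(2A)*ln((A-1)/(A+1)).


xi = 1 + (A-1)^2/(2A) * ln((A-1)/(A+1))
xi = 1 + (78-1)^2/(2*78) * ln((78-1)/(78 +1))
xi = 0.025423

0.025423


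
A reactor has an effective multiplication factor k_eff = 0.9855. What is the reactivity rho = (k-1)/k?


rho = (k_eff - 1) / k_eff
rho = (0.9855 - 1) / 0.9855
rho = -0.014713

-0.014713


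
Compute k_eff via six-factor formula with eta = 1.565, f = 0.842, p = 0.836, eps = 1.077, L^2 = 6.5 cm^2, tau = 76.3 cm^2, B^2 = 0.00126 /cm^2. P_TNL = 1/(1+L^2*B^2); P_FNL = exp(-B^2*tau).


k_inf = eta*f*p*eps = 1.565*0.842*0.836*1.077 = 1.186447
P_TNL = 1/(1 + L^2*B^2) = 1/(1 + 6.5*0.00126) = 0.9918765
P_FNL = exp(-B^2*tau) = exp(-0.00126*76.3) = 0.9083387
k_eff = k_inf * P_TNL * P_FNL = 1.186447 * 0.9918765 * 0.9083387
k_eff = 1.0689

1.0689


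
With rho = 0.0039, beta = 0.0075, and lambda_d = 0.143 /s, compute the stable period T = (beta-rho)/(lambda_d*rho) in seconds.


T = (beta - rho) / (lambda_d * rho)
T = (0.0075 - 0.0039) / (0.143 * 0.0039)
T = 6.4551 s

6.4551


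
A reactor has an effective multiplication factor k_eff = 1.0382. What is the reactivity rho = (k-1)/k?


rho = (k_eff - 1) / k_eff
rho = (1.0382 - 1) / 1.0382
rho = 0.036794

0.036794


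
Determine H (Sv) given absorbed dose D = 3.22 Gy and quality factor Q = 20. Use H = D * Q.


H = D * Q
H = 3.22 * 20
H = 64.400 Sv

64.400


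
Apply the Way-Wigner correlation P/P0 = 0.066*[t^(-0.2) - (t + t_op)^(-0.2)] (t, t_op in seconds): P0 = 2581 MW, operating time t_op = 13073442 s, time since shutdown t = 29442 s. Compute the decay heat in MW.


P/P0 = 0.066 * [t^(-0.2) - (t + t_op)^(-0.2)]
P/P0 = 0.066 * [29442^(-0.2) - (29442 + 13073442)^(-0.2)]
P/P0 = 0.066 * [0.1277046 - 0.03771609] = 0.005939242
P = 2581 * 0.005939242 = 15.329 MW

15.329
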